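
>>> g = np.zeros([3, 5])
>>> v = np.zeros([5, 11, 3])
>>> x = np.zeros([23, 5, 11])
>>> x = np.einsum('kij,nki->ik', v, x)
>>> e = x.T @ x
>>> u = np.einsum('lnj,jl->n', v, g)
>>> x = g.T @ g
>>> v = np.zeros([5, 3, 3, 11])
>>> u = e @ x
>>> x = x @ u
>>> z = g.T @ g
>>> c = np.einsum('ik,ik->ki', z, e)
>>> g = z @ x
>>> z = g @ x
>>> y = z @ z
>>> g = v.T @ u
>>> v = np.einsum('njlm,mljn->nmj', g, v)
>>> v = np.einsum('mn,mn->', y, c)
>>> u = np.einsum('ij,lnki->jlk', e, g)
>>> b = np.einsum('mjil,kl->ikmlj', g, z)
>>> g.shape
(11, 3, 3, 5)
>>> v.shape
()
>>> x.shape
(5, 5)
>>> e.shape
(5, 5)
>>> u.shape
(5, 11, 3)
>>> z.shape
(5, 5)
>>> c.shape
(5, 5)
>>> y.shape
(5, 5)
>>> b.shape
(3, 5, 11, 5, 3)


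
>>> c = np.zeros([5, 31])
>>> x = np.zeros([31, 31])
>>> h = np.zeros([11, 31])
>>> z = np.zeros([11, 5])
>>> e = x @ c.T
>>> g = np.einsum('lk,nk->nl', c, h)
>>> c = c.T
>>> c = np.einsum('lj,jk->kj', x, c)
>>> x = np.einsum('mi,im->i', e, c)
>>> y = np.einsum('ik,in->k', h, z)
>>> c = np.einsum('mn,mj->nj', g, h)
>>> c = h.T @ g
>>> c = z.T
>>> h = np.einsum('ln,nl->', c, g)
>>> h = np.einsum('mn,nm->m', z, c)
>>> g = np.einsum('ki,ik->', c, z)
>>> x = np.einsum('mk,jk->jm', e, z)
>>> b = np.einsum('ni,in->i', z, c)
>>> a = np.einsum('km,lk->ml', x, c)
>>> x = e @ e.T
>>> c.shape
(5, 11)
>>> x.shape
(31, 31)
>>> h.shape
(11,)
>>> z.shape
(11, 5)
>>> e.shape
(31, 5)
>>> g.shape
()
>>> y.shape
(31,)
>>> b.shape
(5,)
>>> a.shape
(31, 5)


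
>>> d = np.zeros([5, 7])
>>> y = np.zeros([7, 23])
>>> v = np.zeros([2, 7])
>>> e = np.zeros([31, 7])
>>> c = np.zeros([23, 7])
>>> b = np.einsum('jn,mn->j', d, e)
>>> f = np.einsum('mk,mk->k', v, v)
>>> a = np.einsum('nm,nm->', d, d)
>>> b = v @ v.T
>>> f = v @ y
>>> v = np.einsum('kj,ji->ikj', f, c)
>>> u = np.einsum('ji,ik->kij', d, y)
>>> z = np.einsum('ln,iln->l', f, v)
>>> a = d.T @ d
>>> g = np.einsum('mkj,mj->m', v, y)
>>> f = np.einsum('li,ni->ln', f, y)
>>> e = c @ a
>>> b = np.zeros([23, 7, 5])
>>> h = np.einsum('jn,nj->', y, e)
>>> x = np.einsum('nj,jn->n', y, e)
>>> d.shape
(5, 7)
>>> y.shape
(7, 23)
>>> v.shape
(7, 2, 23)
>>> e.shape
(23, 7)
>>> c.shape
(23, 7)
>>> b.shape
(23, 7, 5)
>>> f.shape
(2, 7)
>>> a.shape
(7, 7)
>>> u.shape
(23, 7, 5)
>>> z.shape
(2,)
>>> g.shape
(7,)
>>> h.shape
()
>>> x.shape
(7,)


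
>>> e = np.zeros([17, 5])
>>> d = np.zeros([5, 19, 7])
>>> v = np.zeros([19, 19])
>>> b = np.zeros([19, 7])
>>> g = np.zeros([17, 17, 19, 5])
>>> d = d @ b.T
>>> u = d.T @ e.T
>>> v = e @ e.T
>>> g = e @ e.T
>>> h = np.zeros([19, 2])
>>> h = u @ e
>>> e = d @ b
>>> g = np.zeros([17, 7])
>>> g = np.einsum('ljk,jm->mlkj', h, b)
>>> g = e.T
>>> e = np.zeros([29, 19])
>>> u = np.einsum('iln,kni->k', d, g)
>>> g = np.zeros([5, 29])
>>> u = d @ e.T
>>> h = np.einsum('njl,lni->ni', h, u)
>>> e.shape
(29, 19)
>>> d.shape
(5, 19, 19)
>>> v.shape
(17, 17)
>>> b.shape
(19, 7)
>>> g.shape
(5, 29)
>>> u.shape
(5, 19, 29)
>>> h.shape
(19, 29)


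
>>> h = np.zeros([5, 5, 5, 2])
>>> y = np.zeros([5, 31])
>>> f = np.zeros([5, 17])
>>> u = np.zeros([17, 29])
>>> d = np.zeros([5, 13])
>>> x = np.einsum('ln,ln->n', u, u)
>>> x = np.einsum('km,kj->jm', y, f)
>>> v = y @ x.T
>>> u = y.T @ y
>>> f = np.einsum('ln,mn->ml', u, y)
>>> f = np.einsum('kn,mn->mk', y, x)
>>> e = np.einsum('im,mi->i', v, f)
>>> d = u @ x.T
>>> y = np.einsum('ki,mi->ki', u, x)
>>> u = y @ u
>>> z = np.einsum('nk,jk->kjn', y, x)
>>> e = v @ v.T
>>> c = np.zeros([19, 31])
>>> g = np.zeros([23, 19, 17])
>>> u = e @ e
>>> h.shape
(5, 5, 5, 2)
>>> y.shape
(31, 31)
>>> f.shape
(17, 5)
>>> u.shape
(5, 5)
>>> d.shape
(31, 17)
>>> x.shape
(17, 31)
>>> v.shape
(5, 17)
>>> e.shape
(5, 5)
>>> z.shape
(31, 17, 31)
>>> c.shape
(19, 31)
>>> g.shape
(23, 19, 17)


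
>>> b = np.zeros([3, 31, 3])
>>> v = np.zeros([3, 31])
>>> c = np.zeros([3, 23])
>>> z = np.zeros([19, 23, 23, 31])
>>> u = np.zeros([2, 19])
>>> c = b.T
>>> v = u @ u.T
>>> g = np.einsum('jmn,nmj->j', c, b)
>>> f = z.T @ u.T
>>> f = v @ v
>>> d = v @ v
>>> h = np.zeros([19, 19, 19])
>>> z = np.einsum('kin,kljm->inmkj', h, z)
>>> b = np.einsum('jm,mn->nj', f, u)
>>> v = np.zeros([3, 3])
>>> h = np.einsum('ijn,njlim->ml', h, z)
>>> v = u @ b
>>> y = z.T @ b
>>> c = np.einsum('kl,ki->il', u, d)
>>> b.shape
(19, 2)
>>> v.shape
(2, 2)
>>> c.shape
(2, 19)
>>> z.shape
(19, 19, 31, 19, 23)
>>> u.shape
(2, 19)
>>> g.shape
(3,)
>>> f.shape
(2, 2)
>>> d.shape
(2, 2)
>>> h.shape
(23, 31)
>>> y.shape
(23, 19, 31, 19, 2)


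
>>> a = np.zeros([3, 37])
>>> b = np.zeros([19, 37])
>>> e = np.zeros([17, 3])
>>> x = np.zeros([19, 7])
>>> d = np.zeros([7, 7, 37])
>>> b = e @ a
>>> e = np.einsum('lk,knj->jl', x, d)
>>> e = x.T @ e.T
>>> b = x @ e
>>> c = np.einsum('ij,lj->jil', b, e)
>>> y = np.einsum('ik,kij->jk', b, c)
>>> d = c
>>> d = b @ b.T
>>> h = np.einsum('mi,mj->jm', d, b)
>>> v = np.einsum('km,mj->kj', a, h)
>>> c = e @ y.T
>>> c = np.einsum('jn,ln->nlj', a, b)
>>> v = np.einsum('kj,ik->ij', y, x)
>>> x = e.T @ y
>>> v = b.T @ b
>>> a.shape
(3, 37)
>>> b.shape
(19, 37)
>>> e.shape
(7, 37)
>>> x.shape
(37, 37)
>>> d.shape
(19, 19)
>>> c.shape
(37, 19, 3)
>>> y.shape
(7, 37)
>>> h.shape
(37, 19)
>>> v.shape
(37, 37)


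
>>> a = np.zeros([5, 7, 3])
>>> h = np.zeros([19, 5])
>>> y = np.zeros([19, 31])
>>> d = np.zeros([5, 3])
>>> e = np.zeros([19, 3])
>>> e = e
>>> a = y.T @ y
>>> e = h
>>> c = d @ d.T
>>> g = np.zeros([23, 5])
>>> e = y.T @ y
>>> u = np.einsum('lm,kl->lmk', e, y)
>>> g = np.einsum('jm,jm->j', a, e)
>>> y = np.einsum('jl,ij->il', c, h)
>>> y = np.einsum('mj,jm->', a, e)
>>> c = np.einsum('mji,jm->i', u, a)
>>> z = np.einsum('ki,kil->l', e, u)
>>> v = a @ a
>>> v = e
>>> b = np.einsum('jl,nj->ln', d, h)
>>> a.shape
(31, 31)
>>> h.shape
(19, 5)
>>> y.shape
()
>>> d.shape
(5, 3)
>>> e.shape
(31, 31)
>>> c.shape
(19,)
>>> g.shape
(31,)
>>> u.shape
(31, 31, 19)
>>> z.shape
(19,)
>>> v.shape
(31, 31)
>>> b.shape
(3, 19)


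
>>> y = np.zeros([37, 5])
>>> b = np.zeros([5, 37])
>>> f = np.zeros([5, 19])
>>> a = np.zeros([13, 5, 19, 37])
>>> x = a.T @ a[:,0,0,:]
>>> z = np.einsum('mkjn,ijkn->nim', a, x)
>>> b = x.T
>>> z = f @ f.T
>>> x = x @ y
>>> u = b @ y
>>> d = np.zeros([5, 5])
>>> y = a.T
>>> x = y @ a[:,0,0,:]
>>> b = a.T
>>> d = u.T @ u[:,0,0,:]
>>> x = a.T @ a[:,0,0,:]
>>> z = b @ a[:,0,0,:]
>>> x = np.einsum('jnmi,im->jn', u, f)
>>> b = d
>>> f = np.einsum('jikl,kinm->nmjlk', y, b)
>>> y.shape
(37, 19, 5, 13)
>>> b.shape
(5, 19, 5, 5)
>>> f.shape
(5, 5, 37, 13, 5)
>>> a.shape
(13, 5, 19, 37)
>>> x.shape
(37, 5)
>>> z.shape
(37, 19, 5, 37)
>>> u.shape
(37, 5, 19, 5)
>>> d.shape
(5, 19, 5, 5)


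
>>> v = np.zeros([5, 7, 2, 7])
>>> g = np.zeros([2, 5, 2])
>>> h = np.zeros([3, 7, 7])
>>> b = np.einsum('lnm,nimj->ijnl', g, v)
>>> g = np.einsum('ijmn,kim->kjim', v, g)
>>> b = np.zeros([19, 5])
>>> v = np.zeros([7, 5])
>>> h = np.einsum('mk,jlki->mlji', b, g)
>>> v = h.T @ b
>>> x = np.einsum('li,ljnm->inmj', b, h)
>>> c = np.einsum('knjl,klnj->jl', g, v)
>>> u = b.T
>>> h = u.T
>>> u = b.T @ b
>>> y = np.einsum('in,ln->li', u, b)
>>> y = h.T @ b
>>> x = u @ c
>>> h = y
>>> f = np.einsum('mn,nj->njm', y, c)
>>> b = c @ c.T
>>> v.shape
(2, 2, 7, 5)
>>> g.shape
(2, 7, 5, 2)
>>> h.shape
(5, 5)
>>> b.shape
(5, 5)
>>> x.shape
(5, 2)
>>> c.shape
(5, 2)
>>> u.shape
(5, 5)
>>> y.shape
(5, 5)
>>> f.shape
(5, 2, 5)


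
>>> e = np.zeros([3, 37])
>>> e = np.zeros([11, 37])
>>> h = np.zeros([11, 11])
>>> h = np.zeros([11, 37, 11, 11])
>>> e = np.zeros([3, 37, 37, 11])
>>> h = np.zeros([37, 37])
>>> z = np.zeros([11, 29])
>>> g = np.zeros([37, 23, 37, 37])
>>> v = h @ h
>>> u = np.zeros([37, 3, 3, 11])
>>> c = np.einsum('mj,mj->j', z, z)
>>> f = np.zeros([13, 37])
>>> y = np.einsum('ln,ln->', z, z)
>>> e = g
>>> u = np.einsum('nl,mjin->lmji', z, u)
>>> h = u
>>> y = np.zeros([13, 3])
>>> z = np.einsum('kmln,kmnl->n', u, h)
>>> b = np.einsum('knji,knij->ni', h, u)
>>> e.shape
(37, 23, 37, 37)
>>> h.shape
(29, 37, 3, 3)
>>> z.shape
(3,)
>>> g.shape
(37, 23, 37, 37)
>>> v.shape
(37, 37)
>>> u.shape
(29, 37, 3, 3)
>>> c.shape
(29,)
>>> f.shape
(13, 37)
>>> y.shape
(13, 3)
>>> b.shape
(37, 3)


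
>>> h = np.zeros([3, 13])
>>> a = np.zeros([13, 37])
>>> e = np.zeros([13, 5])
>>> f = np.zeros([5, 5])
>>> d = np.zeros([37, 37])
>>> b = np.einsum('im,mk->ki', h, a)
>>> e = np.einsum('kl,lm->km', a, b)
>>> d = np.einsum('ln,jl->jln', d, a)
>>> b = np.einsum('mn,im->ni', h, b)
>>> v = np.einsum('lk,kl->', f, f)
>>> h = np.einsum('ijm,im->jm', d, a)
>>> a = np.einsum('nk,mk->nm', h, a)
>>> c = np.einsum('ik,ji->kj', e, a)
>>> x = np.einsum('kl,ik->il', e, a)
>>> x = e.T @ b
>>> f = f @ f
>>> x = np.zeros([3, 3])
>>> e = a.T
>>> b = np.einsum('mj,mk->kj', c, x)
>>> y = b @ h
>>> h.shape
(37, 37)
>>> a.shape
(37, 13)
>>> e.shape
(13, 37)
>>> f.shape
(5, 5)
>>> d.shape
(13, 37, 37)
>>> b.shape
(3, 37)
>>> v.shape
()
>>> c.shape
(3, 37)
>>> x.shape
(3, 3)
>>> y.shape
(3, 37)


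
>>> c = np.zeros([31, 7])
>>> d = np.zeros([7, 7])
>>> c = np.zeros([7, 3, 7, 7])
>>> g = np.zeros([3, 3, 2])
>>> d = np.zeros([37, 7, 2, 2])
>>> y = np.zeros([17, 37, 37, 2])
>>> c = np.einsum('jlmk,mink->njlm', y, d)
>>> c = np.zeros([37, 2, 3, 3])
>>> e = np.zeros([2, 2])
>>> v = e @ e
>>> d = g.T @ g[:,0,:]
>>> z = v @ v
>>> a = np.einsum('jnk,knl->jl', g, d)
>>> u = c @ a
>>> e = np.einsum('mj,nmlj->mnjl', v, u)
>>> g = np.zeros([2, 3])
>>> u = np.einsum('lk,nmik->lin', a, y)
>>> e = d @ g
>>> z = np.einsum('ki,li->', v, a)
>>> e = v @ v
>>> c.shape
(37, 2, 3, 3)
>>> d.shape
(2, 3, 2)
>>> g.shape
(2, 3)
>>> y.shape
(17, 37, 37, 2)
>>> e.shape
(2, 2)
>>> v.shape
(2, 2)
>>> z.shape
()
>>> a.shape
(3, 2)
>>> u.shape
(3, 37, 17)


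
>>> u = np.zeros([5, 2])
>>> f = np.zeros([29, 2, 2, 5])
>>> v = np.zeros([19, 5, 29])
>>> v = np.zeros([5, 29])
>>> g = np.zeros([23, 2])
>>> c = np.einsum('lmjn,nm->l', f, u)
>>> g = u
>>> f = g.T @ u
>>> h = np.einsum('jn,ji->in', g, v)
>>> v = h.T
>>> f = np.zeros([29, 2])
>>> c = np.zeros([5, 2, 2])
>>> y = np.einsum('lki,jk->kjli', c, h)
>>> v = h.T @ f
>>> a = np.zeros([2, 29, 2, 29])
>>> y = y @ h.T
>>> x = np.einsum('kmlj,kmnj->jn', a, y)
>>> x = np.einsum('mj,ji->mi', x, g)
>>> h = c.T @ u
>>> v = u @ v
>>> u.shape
(5, 2)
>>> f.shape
(29, 2)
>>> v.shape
(5, 2)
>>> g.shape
(5, 2)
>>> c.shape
(5, 2, 2)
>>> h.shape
(2, 2, 2)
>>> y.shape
(2, 29, 5, 29)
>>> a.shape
(2, 29, 2, 29)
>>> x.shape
(29, 2)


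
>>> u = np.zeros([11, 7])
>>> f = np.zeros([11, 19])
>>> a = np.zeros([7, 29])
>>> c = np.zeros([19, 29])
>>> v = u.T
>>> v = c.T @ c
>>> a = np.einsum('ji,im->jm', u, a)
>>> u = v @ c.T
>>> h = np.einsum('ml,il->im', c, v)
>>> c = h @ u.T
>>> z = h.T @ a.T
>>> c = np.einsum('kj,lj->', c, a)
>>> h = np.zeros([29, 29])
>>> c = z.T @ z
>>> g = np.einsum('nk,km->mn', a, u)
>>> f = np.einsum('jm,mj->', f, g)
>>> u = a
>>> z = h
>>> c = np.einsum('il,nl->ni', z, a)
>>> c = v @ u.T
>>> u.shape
(11, 29)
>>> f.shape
()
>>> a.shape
(11, 29)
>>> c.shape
(29, 11)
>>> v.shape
(29, 29)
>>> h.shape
(29, 29)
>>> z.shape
(29, 29)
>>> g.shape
(19, 11)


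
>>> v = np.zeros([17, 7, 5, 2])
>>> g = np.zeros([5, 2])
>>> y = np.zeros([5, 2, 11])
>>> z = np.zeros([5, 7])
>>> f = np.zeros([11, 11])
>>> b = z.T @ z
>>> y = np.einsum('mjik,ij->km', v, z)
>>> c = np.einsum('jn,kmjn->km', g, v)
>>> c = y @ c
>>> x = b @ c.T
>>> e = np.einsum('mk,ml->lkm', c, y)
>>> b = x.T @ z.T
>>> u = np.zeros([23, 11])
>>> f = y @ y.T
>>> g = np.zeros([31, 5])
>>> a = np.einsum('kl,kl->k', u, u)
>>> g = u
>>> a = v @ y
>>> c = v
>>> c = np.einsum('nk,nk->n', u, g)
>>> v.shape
(17, 7, 5, 2)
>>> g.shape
(23, 11)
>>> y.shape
(2, 17)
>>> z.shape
(5, 7)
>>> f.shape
(2, 2)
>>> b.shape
(2, 5)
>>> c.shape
(23,)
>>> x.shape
(7, 2)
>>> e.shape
(17, 7, 2)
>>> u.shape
(23, 11)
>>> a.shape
(17, 7, 5, 17)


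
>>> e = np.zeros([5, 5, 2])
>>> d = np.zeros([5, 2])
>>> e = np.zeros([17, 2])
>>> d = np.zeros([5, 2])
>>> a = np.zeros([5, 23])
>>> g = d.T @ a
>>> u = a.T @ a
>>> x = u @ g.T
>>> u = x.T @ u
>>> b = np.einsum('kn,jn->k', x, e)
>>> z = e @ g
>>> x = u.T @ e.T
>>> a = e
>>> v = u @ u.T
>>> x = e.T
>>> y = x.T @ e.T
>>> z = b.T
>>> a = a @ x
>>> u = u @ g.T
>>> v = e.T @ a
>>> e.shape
(17, 2)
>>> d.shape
(5, 2)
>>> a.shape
(17, 17)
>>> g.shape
(2, 23)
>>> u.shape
(2, 2)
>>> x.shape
(2, 17)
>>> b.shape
(23,)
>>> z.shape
(23,)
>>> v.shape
(2, 17)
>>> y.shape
(17, 17)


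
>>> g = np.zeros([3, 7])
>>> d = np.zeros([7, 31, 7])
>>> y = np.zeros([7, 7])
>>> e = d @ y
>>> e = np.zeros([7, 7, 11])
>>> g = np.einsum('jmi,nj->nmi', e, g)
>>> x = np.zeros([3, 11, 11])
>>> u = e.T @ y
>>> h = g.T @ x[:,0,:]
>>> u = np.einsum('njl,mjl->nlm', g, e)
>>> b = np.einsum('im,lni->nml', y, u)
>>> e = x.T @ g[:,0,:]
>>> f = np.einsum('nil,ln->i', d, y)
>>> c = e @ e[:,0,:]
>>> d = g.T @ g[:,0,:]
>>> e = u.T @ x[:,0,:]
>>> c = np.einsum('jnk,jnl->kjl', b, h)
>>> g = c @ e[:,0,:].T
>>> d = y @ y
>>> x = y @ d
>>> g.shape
(3, 11, 7)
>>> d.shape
(7, 7)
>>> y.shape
(7, 7)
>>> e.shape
(7, 11, 11)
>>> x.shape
(7, 7)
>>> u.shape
(3, 11, 7)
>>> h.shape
(11, 7, 11)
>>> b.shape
(11, 7, 3)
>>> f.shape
(31,)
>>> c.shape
(3, 11, 11)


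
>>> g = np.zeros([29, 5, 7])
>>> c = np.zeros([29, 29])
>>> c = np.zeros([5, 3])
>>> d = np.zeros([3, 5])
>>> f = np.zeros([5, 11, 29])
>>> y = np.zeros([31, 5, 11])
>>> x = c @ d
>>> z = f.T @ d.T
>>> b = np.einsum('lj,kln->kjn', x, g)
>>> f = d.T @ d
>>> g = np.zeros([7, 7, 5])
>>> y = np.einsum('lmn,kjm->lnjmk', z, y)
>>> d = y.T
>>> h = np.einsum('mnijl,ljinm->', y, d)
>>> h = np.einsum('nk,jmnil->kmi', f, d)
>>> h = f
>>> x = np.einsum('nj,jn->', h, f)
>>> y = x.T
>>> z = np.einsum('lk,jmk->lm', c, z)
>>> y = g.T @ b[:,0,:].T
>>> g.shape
(7, 7, 5)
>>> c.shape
(5, 3)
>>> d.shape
(31, 11, 5, 3, 29)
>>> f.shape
(5, 5)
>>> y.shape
(5, 7, 29)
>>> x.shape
()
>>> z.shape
(5, 11)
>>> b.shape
(29, 5, 7)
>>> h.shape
(5, 5)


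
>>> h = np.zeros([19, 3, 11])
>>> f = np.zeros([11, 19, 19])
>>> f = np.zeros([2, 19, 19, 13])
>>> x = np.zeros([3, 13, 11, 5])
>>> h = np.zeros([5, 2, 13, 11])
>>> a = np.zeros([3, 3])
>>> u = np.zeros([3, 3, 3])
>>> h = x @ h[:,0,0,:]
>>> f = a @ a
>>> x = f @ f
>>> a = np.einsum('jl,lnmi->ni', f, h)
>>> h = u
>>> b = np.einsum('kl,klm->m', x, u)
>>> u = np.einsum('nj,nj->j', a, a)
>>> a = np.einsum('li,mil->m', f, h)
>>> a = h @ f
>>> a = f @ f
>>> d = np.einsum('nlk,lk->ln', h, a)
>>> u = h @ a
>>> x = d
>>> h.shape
(3, 3, 3)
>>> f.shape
(3, 3)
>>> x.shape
(3, 3)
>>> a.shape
(3, 3)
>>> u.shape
(3, 3, 3)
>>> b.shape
(3,)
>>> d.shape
(3, 3)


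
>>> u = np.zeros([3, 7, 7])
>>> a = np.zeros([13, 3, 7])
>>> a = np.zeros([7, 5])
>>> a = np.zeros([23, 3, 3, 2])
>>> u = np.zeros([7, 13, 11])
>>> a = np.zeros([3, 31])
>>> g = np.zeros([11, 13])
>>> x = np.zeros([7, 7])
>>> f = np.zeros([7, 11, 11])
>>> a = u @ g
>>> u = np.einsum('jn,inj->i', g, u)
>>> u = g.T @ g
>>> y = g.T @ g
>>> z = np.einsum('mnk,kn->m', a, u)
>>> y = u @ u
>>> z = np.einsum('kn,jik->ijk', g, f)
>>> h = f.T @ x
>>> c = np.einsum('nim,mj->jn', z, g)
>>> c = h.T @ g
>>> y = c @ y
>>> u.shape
(13, 13)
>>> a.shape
(7, 13, 13)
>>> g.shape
(11, 13)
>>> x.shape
(7, 7)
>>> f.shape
(7, 11, 11)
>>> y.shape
(7, 11, 13)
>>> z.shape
(11, 7, 11)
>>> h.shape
(11, 11, 7)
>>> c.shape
(7, 11, 13)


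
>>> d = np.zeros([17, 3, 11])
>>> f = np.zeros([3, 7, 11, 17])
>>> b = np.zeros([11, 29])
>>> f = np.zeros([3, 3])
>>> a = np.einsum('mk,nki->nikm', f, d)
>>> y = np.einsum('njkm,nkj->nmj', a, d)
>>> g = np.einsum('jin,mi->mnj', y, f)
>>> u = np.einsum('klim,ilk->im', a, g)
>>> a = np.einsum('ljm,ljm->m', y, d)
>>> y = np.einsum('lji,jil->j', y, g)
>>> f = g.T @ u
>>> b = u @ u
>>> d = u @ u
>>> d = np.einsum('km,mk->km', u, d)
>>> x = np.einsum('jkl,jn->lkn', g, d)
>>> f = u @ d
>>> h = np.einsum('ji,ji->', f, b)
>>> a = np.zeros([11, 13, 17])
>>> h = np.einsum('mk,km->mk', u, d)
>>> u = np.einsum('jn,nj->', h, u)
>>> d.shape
(3, 3)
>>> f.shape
(3, 3)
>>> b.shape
(3, 3)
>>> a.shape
(11, 13, 17)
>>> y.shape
(3,)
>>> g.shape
(3, 11, 17)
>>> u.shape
()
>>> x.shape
(17, 11, 3)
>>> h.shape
(3, 3)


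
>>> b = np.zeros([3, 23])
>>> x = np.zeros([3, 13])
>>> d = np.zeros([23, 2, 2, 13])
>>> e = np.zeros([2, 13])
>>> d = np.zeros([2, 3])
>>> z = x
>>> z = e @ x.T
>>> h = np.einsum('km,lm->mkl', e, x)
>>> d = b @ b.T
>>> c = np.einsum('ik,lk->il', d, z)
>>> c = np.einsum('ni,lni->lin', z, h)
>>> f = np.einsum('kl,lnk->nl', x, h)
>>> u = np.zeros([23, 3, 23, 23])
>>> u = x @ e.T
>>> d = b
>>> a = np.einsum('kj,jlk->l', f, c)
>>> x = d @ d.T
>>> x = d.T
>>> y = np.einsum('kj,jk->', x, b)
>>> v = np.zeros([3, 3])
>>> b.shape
(3, 23)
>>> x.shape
(23, 3)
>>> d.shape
(3, 23)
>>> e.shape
(2, 13)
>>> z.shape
(2, 3)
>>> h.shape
(13, 2, 3)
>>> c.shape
(13, 3, 2)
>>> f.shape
(2, 13)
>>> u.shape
(3, 2)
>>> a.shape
(3,)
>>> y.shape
()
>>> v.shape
(3, 3)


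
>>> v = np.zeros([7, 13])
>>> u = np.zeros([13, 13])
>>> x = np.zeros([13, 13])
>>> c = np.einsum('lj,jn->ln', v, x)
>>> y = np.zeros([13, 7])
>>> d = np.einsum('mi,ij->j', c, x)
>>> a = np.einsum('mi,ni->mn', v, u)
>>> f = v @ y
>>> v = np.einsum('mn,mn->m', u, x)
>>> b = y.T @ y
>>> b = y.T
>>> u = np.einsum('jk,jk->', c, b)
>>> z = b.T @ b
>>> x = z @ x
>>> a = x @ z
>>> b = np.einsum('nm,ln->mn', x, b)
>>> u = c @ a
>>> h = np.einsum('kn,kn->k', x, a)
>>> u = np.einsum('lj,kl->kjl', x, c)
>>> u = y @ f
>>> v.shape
(13,)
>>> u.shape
(13, 7)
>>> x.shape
(13, 13)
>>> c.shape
(7, 13)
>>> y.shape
(13, 7)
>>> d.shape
(13,)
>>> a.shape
(13, 13)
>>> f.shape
(7, 7)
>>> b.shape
(13, 13)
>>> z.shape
(13, 13)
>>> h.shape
(13,)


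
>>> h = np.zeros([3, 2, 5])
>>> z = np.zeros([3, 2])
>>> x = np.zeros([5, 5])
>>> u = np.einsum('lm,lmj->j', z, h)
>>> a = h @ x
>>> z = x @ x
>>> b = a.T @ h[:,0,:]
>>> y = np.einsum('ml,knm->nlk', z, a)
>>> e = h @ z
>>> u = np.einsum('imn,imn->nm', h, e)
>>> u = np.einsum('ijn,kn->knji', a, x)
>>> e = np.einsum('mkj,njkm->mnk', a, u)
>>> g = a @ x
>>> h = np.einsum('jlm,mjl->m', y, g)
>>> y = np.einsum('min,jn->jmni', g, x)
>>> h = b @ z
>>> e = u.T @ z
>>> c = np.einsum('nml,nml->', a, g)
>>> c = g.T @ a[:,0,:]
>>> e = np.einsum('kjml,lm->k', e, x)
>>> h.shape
(5, 2, 5)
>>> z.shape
(5, 5)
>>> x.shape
(5, 5)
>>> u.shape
(5, 5, 2, 3)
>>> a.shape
(3, 2, 5)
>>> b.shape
(5, 2, 5)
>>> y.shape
(5, 3, 5, 2)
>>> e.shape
(3,)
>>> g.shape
(3, 2, 5)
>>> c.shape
(5, 2, 5)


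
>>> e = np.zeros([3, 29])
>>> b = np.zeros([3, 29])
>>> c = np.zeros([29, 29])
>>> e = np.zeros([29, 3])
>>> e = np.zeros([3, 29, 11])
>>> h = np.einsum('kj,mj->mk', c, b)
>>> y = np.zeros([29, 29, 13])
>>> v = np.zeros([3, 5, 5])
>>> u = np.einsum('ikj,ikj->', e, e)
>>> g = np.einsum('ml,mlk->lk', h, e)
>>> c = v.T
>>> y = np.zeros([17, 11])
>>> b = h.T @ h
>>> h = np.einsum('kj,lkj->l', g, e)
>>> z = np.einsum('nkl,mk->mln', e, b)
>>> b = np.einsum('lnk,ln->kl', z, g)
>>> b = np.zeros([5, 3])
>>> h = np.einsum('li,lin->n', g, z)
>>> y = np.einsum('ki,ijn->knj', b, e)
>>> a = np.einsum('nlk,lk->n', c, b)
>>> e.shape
(3, 29, 11)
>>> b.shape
(5, 3)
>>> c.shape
(5, 5, 3)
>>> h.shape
(3,)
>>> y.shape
(5, 11, 29)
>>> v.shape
(3, 5, 5)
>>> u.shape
()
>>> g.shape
(29, 11)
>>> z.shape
(29, 11, 3)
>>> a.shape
(5,)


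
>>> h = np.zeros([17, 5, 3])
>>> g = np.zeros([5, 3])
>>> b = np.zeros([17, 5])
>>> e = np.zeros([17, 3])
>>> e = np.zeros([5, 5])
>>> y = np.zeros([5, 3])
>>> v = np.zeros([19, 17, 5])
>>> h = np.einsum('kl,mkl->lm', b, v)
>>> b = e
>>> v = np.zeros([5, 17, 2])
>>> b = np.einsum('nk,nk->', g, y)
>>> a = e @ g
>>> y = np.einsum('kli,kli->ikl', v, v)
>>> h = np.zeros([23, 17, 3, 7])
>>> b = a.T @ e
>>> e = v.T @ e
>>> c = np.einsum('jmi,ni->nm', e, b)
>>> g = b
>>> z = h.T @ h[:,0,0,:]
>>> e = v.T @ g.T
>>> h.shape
(23, 17, 3, 7)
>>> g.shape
(3, 5)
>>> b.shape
(3, 5)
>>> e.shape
(2, 17, 3)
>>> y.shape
(2, 5, 17)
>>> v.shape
(5, 17, 2)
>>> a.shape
(5, 3)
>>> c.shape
(3, 17)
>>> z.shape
(7, 3, 17, 7)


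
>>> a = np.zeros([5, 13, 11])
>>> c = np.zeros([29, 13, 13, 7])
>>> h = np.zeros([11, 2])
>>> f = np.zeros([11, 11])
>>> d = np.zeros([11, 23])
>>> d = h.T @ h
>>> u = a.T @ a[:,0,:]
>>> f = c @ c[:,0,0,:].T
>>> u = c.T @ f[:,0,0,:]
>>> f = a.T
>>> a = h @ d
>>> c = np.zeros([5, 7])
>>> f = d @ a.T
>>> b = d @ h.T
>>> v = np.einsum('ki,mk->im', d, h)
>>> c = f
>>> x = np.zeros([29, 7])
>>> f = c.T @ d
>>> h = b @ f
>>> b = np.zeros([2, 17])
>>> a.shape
(11, 2)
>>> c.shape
(2, 11)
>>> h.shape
(2, 2)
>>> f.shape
(11, 2)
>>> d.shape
(2, 2)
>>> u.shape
(7, 13, 13, 29)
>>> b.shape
(2, 17)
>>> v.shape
(2, 11)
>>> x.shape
(29, 7)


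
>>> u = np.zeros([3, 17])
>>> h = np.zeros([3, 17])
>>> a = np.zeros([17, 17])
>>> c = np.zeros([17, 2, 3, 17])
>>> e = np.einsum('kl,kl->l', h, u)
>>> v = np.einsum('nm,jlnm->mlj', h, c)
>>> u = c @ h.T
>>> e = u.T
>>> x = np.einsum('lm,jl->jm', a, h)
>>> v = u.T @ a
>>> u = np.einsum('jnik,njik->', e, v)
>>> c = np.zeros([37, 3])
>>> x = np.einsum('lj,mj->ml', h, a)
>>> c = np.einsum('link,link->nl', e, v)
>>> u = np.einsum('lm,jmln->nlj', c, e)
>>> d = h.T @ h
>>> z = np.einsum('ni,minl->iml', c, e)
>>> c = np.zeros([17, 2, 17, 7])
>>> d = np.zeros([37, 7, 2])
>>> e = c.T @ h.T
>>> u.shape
(17, 2, 3)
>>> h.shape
(3, 17)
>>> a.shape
(17, 17)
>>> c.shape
(17, 2, 17, 7)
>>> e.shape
(7, 17, 2, 3)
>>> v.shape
(3, 3, 2, 17)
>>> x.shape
(17, 3)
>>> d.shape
(37, 7, 2)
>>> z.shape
(3, 3, 17)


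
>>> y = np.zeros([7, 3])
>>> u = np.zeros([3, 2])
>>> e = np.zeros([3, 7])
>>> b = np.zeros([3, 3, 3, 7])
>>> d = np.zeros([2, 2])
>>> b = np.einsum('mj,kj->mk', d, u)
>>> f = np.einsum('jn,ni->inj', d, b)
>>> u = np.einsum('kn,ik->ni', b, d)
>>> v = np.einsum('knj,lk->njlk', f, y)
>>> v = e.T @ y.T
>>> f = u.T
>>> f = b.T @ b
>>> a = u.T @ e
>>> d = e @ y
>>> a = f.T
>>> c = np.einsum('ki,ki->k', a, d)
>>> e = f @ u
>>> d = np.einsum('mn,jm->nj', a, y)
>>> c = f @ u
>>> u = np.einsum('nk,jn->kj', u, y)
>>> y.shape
(7, 3)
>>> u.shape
(2, 7)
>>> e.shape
(3, 2)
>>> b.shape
(2, 3)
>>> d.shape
(3, 7)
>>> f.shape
(3, 3)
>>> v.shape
(7, 7)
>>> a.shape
(3, 3)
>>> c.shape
(3, 2)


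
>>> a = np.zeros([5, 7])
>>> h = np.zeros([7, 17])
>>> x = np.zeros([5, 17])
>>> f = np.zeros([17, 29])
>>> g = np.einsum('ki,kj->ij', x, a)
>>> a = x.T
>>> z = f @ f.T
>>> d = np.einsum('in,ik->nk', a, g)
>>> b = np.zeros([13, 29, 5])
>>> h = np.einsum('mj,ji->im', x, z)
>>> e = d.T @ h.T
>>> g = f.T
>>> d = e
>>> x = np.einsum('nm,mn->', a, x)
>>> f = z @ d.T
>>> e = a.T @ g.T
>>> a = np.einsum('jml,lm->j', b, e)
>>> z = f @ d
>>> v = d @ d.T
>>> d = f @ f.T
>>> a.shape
(13,)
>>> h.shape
(17, 5)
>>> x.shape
()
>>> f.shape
(17, 7)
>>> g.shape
(29, 17)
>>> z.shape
(17, 17)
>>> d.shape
(17, 17)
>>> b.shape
(13, 29, 5)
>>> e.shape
(5, 29)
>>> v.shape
(7, 7)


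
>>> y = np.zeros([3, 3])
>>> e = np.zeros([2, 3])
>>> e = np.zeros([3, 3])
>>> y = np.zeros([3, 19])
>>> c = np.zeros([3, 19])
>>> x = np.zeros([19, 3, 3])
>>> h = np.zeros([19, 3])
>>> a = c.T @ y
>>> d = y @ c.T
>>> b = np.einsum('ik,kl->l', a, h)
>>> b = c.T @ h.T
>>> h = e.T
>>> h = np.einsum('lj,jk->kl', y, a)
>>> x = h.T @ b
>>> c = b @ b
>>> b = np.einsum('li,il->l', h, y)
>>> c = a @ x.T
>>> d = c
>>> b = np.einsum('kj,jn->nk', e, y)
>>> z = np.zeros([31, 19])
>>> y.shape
(3, 19)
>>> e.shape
(3, 3)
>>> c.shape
(19, 3)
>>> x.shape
(3, 19)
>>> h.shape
(19, 3)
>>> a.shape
(19, 19)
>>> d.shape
(19, 3)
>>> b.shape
(19, 3)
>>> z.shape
(31, 19)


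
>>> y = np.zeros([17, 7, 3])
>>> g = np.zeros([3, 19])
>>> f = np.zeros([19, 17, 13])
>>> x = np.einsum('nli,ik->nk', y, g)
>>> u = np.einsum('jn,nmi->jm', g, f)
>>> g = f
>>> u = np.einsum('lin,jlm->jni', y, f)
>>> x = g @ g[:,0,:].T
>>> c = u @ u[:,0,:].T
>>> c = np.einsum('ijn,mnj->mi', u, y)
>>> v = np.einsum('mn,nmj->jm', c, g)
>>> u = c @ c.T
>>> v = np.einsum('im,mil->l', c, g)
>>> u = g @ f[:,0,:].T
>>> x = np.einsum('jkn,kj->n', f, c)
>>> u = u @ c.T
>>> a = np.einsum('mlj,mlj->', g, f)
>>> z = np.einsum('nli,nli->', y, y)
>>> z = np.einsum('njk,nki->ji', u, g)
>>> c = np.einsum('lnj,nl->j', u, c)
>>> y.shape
(17, 7, 3)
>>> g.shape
(19, 17, 13)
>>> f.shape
(19, 17, 13)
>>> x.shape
(13,)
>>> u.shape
(19, 17, 17)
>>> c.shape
(17,)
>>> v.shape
(13,)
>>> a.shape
()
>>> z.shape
(17, 13)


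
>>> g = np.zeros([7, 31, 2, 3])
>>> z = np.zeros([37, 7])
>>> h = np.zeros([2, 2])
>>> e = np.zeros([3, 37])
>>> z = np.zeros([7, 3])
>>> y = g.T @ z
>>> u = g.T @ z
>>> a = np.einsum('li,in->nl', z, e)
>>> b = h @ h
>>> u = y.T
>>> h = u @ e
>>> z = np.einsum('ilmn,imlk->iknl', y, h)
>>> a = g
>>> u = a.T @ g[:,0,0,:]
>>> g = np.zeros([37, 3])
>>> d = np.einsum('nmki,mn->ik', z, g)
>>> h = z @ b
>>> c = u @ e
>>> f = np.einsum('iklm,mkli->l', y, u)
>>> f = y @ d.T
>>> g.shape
(37, 3)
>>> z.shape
(3, 37, 3, 2)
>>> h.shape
(3, 37, 3, 2)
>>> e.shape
(3, 37)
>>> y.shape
(3, 2, 31, 3)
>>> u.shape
(3, 2, 31, 3)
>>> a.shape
(7, 31, 2, 3)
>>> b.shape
(2, 2)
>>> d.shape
(2, 3)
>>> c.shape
(3, 2, 31, 37)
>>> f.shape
(3, 2, 31, 2)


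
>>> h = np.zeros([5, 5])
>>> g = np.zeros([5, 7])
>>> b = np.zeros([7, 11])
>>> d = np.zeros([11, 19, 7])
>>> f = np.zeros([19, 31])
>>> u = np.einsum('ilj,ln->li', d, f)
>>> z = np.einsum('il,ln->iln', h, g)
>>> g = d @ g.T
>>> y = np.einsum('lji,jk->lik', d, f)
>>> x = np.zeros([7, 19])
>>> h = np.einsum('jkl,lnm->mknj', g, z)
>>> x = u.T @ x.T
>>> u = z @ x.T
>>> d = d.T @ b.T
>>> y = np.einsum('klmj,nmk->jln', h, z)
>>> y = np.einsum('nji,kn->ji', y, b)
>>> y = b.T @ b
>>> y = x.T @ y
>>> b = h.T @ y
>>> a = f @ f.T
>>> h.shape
(7, 19, 5, 11)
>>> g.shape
(11, 19, 5)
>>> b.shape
(11, 5, 19, 11)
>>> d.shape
(7, 19, 7)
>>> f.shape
(19, 31)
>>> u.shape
(5, 5, 11)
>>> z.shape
(5, 5, 7)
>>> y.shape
(7, 11)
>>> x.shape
(11, 7)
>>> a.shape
(19, 19)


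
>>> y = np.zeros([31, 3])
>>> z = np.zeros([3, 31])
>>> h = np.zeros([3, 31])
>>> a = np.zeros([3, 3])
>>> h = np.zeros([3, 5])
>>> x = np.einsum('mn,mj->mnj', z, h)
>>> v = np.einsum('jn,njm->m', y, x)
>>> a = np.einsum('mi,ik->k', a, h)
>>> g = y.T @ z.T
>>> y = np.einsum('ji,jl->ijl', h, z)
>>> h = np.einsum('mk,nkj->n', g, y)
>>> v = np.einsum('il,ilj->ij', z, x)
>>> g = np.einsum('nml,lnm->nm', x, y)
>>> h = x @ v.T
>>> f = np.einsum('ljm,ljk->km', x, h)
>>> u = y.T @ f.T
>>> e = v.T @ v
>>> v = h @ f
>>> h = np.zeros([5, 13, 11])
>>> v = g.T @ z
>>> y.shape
(5, 3, 31)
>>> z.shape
(3, 31)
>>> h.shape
(5, 13, 11)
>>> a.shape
(5,)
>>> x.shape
(3, 31, 5)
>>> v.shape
(31, 31)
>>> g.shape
(3, 31)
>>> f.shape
(3, 5)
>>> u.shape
(31, 3, 3)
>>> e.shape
(5, 5)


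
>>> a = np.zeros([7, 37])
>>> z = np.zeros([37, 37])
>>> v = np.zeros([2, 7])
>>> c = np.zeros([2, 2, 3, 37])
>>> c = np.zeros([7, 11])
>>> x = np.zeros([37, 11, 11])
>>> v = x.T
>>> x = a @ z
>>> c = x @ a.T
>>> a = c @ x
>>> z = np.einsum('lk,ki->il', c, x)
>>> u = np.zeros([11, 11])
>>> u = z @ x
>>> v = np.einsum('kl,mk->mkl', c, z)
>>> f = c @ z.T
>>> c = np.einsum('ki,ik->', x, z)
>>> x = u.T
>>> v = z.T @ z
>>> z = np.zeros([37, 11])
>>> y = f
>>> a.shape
(7, 37)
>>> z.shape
(37, 11)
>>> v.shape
(7, 7)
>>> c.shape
()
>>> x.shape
(37, 37)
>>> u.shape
(37, 37)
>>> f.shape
(7, 37)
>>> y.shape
(7, 37)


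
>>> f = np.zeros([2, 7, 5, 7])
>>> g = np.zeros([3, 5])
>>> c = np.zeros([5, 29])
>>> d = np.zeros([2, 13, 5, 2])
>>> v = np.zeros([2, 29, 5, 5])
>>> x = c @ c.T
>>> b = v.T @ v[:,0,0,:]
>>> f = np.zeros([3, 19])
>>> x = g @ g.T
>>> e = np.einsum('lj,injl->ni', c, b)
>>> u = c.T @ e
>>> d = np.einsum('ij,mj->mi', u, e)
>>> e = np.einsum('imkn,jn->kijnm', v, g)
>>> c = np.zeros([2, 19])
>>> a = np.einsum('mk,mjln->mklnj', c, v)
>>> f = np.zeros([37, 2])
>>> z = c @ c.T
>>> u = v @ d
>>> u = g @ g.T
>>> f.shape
(37, 2)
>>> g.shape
(3, 5)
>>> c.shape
(2, 19)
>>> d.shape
(5, 29)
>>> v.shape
(2, 29, 5, 5)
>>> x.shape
(3, 3)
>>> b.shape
(5, 5, 29, 5)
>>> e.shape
(5, 2, 3, 5, 29)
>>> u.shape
(3, 3)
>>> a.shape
(2, 19, 5, 5, 29)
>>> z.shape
(2, 2)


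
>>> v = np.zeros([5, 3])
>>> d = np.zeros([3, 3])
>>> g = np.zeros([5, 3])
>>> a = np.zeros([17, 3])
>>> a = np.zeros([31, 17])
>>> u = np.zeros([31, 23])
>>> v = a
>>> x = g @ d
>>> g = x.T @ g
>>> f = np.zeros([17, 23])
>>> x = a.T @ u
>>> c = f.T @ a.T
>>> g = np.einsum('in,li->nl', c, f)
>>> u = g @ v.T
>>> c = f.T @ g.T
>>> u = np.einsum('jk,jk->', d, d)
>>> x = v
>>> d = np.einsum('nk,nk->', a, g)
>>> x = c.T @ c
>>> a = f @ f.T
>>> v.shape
(31, 17)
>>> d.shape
()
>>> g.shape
(31, 17)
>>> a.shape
(17, 17)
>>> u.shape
()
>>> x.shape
(31, 31)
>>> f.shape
(17, 23)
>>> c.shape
(23, 31)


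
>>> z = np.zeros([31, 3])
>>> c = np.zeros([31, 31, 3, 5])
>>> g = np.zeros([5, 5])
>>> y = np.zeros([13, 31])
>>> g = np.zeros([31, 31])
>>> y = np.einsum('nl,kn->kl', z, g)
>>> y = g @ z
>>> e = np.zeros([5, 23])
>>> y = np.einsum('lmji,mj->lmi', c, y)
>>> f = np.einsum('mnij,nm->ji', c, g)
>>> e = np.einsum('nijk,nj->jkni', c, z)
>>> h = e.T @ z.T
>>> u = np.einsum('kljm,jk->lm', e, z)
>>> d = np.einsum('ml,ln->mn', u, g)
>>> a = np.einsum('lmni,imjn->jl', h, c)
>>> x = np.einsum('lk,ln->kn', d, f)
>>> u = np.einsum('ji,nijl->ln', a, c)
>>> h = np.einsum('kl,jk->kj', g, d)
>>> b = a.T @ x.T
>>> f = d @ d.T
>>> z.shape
(31, 3)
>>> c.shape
(31, 31, 3, 5)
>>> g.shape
(31, 31)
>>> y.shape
(31, 31, 5)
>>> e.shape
(3, 5, 31, 31)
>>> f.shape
(5, 5)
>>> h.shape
(31, 5)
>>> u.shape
(5, 31)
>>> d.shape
(5, 31)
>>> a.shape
(3, 31)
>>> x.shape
(31, 3)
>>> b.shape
(31, 31)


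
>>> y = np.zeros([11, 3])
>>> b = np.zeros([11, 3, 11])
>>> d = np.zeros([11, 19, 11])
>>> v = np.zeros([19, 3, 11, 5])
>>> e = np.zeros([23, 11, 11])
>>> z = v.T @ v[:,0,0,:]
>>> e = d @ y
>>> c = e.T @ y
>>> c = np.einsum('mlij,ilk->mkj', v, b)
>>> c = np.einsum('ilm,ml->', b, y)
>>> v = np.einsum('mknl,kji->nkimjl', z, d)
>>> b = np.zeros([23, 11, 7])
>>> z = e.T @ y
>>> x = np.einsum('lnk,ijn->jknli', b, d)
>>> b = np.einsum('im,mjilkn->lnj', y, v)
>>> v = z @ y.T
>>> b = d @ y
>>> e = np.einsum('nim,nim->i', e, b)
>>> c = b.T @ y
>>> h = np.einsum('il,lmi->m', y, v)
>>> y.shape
(11, 3)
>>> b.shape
(11, 19, 3)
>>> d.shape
(11, 19, 11)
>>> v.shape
(3, 19, 11)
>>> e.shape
(19,)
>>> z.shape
(3, 19, 3)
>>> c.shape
(3, 19, 3)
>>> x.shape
(19, 7, 11, 23, 11)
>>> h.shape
(19,)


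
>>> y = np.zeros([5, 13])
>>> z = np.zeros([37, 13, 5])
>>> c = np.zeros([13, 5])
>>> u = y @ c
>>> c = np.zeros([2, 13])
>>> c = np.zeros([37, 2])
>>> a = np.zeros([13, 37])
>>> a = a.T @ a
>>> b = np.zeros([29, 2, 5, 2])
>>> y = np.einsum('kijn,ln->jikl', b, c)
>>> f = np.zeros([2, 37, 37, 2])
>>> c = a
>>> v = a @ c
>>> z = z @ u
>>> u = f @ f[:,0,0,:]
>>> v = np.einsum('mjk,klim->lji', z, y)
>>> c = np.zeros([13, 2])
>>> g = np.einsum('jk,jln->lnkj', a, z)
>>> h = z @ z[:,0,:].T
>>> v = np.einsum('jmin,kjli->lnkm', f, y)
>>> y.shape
(5, 2, 29, 37)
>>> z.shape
(37, 13, 5)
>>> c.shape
(13, 2)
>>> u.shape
(2, 37, 37, 2)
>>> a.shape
(37, 37)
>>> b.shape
(29, 2, 5, 2)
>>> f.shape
(2, 37, 37, 2)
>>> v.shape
(29, 2, 5, 37)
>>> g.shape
(13, 5, 37, 37)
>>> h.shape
(37, 13, 37)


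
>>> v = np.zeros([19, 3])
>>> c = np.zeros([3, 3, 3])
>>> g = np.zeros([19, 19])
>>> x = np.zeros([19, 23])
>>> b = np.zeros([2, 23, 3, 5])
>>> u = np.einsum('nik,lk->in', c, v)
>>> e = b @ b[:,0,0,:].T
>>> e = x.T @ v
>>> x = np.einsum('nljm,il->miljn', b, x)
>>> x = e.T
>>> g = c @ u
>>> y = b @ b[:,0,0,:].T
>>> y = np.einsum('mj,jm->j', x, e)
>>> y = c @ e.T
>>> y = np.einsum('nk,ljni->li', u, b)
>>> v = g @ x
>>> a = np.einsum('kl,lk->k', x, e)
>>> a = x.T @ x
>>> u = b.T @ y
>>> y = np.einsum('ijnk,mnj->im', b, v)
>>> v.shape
(3, 3, 23)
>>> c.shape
(3, 3, 3)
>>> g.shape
(3, 3, 3)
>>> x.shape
(3, 23)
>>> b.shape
(2, 23, 3, 5)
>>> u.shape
(5, 3, 23, 5)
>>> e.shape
(23, 3)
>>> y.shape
(2, 3)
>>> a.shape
(23, 23)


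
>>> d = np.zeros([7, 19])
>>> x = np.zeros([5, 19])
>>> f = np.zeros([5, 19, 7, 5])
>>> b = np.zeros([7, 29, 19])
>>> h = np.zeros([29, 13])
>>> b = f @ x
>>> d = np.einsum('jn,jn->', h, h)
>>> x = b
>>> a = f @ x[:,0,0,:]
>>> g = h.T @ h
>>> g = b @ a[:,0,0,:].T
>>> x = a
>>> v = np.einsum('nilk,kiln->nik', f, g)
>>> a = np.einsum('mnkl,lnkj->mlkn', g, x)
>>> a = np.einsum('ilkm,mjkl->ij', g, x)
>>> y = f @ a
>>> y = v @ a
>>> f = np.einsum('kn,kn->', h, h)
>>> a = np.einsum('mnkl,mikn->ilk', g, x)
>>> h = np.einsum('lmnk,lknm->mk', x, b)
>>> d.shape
()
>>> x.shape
(5, 19, 7, 19)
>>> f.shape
()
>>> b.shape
(5, 19, 7, 19)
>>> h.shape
(19, 19)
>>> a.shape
(19, 5, 7)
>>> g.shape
(5, 19, 7, 5)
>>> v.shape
(5, 19, 5)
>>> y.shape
(5, 19, 19)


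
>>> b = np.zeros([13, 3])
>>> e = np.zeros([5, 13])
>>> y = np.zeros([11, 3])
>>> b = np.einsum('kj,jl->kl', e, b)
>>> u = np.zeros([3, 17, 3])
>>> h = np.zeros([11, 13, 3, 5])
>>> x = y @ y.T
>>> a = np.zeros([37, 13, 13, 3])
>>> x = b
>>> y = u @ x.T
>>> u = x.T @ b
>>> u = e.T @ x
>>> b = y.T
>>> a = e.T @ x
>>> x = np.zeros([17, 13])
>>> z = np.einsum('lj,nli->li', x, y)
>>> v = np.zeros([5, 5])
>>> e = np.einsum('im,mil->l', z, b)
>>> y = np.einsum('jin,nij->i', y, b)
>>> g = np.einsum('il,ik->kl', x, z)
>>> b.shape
(5, 17, 3)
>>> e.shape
(3,)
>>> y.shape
(17,)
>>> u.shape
(13, 3)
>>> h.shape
(11, 13, 3, 5)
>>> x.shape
(17, 13)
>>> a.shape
(13, 3)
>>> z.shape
(17, 5)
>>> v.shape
(5, 5)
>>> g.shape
(5, 13)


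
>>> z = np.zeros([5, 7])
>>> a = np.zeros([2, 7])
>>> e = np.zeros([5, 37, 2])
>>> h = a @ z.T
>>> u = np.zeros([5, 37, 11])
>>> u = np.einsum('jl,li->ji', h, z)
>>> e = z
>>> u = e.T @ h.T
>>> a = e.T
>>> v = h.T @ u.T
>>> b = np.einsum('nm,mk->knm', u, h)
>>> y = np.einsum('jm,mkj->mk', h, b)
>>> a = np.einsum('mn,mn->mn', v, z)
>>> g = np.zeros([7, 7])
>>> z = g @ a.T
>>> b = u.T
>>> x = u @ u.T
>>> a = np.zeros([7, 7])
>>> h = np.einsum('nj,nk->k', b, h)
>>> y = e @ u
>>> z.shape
(7, 5)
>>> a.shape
(7, 7)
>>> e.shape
(5, 7)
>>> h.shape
(5,)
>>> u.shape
(7, 2)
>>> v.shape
(5, 7)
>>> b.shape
(2, 7)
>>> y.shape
(5, 2)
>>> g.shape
(7, 7)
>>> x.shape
(7, 7)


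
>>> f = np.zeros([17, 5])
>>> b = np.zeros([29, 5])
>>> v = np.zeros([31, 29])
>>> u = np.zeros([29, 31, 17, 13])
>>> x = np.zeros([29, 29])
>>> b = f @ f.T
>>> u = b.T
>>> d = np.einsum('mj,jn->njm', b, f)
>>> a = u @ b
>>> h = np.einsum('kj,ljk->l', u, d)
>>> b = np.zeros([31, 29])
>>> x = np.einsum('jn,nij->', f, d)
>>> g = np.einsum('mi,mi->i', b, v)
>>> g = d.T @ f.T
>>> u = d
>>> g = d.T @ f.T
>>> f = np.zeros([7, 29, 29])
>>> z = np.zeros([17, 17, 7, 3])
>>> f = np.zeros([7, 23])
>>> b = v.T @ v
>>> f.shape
(7, 23)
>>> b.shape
(29, 29)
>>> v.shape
(31, 29)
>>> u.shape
(5, 17, 17)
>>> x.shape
()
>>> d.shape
(5, 17, 17)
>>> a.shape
(17, 17)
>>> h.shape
(5,)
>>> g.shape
(17, 17, 17)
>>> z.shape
(17, 17, 7, 3)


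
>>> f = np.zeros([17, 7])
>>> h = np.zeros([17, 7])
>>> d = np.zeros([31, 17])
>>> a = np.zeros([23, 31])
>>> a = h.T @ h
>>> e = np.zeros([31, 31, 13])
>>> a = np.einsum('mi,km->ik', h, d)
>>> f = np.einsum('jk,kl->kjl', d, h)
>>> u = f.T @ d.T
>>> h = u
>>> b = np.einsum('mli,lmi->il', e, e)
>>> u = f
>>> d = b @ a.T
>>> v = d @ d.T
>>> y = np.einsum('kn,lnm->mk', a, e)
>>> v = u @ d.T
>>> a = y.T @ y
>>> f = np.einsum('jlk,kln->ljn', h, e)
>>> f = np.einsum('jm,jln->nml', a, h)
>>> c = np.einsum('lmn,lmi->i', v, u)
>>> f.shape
(31, 7, 31)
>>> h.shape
(7, 31, 31)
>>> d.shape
(13, 7)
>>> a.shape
(7, 7)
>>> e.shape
(31, 31, 13)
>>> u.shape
(17, 31, 7)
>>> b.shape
(13, 31)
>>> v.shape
(17, 31, 13)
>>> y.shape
(13, 7)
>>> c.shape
(7,)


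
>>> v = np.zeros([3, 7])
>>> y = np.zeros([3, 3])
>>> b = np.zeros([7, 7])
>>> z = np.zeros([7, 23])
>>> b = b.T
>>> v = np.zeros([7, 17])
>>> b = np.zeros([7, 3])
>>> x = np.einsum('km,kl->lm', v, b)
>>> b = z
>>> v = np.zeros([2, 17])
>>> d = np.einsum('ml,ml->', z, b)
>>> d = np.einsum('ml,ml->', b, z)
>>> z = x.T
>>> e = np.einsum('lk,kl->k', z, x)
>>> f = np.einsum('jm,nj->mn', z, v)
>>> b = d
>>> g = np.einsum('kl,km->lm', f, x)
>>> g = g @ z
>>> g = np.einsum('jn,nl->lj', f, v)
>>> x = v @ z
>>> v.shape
(2, 17)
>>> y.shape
(3, 3)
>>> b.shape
()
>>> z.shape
(17, 3)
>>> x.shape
(2, 3)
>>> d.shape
()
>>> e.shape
(3,)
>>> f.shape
(3, 2)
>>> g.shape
(17, 3)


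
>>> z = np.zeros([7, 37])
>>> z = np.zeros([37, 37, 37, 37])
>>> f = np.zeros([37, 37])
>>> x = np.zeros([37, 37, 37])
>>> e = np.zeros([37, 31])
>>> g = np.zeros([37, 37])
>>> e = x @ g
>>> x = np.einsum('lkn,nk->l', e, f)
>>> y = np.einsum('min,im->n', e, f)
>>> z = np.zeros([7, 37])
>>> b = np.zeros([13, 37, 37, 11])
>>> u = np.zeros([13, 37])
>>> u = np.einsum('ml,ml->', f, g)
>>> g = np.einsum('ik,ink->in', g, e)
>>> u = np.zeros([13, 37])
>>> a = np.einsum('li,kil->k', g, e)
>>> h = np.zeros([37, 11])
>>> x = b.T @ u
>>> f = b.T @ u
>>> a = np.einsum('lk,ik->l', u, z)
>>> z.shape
(7, 37)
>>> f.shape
(11, 37, 37, 37)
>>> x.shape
(11, 37, 37, 37)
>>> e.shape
(37, 37, 37)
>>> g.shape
(37, 37)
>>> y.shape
(37,)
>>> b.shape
(13, 37, 37, 11)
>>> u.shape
(13, 37)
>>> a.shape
(13,)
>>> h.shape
(37, 11)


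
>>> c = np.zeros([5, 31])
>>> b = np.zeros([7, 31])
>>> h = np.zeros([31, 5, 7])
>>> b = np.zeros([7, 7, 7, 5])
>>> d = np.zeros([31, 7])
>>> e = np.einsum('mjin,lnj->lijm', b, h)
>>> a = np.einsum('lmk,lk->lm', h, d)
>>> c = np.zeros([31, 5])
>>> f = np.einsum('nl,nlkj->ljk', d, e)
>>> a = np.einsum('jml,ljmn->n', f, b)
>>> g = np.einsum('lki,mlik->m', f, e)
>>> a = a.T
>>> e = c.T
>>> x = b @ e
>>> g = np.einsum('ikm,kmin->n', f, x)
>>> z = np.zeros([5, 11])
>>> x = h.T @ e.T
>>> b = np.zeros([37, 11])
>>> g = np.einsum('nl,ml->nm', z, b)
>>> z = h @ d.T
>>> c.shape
(31, 5)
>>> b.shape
(37, 11)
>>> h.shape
(31, 5, 7)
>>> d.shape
(31, 7)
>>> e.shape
(5, 31)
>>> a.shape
(5,)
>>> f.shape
(7, 7, 7)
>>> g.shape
(5, 37)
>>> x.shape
(7, 5, 5)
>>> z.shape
(31, 5, 31)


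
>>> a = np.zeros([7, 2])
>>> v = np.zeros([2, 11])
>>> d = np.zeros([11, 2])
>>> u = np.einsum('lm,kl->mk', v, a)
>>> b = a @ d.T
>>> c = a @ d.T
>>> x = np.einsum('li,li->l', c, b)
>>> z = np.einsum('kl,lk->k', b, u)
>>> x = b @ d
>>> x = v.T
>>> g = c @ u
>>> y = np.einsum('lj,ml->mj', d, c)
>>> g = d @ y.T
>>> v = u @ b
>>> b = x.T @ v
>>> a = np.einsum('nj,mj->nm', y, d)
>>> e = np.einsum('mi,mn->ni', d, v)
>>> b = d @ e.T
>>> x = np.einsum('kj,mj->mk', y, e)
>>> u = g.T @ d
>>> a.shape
(7, 11)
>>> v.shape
(11, 11)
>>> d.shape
(11, 2)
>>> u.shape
(7, 2)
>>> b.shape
(11, 11)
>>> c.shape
(7, 11)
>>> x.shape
(11, 7)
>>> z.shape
(7,)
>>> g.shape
(11, 7)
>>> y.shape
(7, 2)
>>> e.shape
(11, 2)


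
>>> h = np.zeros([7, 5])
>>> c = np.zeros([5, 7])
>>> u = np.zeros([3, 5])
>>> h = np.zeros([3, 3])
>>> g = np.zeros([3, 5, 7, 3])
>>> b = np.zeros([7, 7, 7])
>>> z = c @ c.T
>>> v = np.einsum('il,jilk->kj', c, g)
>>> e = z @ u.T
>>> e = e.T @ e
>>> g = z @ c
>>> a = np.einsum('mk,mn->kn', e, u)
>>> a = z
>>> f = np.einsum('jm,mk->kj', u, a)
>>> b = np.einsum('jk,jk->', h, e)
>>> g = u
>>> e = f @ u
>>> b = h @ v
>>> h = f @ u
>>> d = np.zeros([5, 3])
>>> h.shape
(5, 5)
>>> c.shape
(5, 7)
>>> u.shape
(3, 5)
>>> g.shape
(3, 5)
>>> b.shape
(3, 3)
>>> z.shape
(5, 5)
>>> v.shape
(3, 3)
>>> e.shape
(5, 5)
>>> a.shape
(5, 5)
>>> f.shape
(5, 3)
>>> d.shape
(5, 3)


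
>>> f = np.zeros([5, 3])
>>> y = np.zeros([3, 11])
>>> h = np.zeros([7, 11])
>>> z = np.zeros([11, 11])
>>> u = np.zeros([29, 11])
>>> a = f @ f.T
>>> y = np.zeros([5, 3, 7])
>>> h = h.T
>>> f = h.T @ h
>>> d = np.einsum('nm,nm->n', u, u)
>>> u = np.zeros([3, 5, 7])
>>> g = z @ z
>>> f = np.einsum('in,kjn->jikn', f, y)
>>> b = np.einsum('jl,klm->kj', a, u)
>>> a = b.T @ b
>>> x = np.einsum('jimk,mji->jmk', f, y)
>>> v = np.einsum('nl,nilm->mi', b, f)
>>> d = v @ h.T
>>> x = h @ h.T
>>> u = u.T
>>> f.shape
(3, 7, 5, 7)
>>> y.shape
(5, 3, 7)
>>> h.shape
(11, 7)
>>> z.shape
(11, 11)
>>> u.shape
(7, 5, 3)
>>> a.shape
(5, 5)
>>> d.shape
(7, 11)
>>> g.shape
(11, 11)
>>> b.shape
(3, 5)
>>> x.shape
(11, 11)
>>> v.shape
(7, 7)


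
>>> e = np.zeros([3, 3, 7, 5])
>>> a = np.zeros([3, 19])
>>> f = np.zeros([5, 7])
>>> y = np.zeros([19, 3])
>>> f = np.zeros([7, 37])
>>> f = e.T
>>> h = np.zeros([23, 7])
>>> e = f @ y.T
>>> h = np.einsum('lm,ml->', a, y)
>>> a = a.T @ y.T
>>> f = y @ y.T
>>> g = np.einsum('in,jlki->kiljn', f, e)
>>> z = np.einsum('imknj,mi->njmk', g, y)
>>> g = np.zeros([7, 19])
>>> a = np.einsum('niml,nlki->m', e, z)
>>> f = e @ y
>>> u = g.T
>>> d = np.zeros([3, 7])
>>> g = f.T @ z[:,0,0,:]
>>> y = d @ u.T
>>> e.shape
(5, 7, 3, 19)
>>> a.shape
(3,)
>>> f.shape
(5, 7, 3, 3)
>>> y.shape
(3, 19)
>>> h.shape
()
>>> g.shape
(3, 3, 7, 7)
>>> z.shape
(5, 19, 19, 7)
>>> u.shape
(19, 7)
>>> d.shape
(3, 7)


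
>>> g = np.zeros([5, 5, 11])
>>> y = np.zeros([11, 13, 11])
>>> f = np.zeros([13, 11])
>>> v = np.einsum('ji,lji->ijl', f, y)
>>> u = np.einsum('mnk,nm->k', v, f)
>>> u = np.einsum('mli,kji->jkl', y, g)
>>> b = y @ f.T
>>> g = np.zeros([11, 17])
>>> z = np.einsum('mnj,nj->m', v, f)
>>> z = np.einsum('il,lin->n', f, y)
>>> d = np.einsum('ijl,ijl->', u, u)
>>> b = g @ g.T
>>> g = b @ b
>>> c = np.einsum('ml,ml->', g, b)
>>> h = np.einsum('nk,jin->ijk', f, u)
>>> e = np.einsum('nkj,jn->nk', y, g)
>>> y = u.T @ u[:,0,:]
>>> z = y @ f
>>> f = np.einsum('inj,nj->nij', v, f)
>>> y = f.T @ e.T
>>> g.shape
(11, 11)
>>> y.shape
(11, 11, 11)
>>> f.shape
(13, 11, 11)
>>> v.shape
(11, 13, 11)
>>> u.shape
(5, 5, 13)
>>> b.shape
(11, 11)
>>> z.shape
(13, 5, 11)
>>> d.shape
()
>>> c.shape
()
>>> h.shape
(5, 5, 11)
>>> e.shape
(11, 13)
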